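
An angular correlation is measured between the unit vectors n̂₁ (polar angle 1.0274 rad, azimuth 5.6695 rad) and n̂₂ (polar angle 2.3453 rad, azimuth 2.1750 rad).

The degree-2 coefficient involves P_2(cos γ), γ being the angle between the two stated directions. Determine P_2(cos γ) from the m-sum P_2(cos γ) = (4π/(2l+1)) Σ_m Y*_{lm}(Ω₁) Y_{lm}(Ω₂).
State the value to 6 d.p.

Addition theorem: P_2(cos γ) = (4π/5) Σ_m Y*_{lm}(Ω₁) Y_{lm}(Ω₂), m = −2…2:
  term(m=-2) = +0.042507+0.036228i   from Y*(Ω₁)=+0.095293-0.266483i, Y(Ω₂)=-0.069961+0.184528i
  term(m=-1) = +0.123901+0.045636i   from Y*(Ω₁)=+0.279519-0.196898i, Y(Ω₂)=+0.219393+0.317811i
  term(m=+0) = -0.009204-0.000000i   from Y*(Ω₁)=-0.062444-0.000000i, Y(Ω₂)=+0.147389+0.000000i
  term(m=+1) = +0.123901-0.045636i   from Y*(Ω₁)=-0.279519-0.196898i, Y(Ω₂)=-0.219393+0.317811i
  term(m=+2) = +0.042507-0.036228i   from Y*(Ω₁)=+0.095293+0.266483i, Y(Ω₂)=-0.069961-0.184528i
Σ over m = +0.323612-0.000000i; ×(4π/5) → +0.813326-0.000000i. Real part: 0.813326

0.813326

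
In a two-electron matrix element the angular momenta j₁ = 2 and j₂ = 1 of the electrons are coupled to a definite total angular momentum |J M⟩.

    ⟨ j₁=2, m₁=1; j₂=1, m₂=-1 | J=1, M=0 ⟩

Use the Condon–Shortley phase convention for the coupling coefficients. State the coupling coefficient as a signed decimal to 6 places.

+0.547723  (= +√(3/10))

triangle: 2!·2!·0!/5! = 4/120
(j±m)!: 3!·1!·0!·2!·1!·1! = 12
prefactor² = (2J+1)·Δ·N² = 6/5
  k=0: +1/(0!·2!·1!·0!·1!·0!) = 1/2
Σ = 1/2  ⇒  CG² = 6/5·(1/2)² = 3/10
CG = +√(3/10) = +0.547723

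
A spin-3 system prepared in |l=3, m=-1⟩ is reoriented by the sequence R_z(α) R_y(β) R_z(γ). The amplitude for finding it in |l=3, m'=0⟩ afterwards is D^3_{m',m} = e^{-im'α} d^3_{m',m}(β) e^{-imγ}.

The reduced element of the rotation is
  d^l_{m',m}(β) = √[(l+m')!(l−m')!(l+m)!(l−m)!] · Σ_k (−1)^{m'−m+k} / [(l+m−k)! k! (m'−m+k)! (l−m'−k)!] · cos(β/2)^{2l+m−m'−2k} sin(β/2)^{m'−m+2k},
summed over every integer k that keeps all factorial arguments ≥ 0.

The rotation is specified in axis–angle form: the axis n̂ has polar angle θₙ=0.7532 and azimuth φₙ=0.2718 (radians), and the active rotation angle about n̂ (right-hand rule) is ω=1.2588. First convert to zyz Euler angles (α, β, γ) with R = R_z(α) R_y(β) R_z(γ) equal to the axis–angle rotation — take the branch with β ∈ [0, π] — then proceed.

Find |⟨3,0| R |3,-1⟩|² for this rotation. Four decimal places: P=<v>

Axis–angle → zyz. n̂ = (sinθₙcosφₙ, sinθₙsinφₙ, cosθₙ) = (+0.658867, +0.183624, +0.729504), ω = 1.2588.
R = I cosω + sinω [n̂]ₓ + (1−cosω) n̂n̂ᵀ gives
  R = [+0.607812, -0.610438, +0.507867; +0.778132, +0.330327, -0.534223; +0.158348, +0.719895, +0.675779]
β = atan2(√(R₁₃²+R₂₃²), R₃₃) = 0.828776; α = atan2(R₂₃, R₁₃) mod 2π = 5.472501; γ = atan2(R₃₂, −R₃₁) mod 2π = 1.787308
First d^3_{0,-1}(β=0.8288), then the phase factors e^{-i(0)α} and e^{-i(-1)γ}:
With c≡cos(β/2)=0.915363 and s≡sin(β/2)=0.402630, N=[6·6·2·24]^{1/2}=41.569219
The bounds max(0,m−m')=0 and min(l+m,l−m')=2 give 3 terms
  k=0: (−1)^1·41.5692/(12)·0.9154^5·0.4026^1 = -0.896320
  k=1: (−1)^2·41.5692/(4)·0.9154^3·0.4026^3 = +0.520246
  k=2: (−1)^3·41.5692/(12)·0.9154^1·0.4026^5 = -0.033552
d^3_{0,-1}(0.8288) = -0.896320 +0.520246 -0.033552 = -0.409625
|D^3_{0,-1}|² = |d^3_{0,-1}(β)|² = (-0.409625)² = 0.167793 (the z-rotation phases have unit modulus)

P=0.1678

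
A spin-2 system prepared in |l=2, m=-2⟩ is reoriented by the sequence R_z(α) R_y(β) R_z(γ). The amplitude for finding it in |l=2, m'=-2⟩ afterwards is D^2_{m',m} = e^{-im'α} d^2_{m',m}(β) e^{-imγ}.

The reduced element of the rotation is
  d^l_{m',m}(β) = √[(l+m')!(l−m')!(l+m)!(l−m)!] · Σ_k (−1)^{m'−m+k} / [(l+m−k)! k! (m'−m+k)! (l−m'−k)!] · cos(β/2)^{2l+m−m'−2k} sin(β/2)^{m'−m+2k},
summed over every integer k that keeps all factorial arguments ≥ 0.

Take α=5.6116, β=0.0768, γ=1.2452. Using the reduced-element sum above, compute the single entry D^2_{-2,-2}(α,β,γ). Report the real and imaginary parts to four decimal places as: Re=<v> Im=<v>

Re=0.4098 Im=0.9089

Split into d^2_{-2,-2}(β=0.0768) × two z-phases.
With c≡cos(β/2)=0.999263 and s≡sin(β/2)=0.038391, N=[1·24·1·24]^{1/2}=24.000000
k∈{0} keeps every argument non-negative
  k=0: (−1)^0·24.0000/(24)·0.9993^4·0.0384^0 = +0.997055
d^2_{-2,-2}(0.0768) = +0.997055
Phases: e^{-i·(-2)·5.6116}=+0.225665-0.974205i, e^{-i·(-2)·1.2452}=-0.795361+0.606135i ⇒ D=+0.409804+0.908943i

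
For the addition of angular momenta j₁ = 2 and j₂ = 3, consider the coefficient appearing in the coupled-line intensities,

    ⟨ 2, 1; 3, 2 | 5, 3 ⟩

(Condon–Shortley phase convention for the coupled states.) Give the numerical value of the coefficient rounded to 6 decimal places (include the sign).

+√(8/15) = +0.730297

√[11·0!4!6!/11! · 3!1!5!1!8!2!] = √(276480)
  +(−1)^0/∏(0,0,1,5,3,1)! = 1/720  (running 1/720)
⟨..|..⟩ = √(276480)·(1/720) = +0.730297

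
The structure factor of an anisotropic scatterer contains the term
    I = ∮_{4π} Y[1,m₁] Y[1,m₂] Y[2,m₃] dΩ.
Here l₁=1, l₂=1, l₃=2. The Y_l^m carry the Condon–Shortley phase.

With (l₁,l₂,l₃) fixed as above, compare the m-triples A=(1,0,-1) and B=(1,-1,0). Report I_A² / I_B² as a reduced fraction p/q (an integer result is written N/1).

3/1

Shared (l₁,l₂,l₃)=(1,1,2): N and (l;000)² cancel in I_A²/I_B².
A: Δ = 0!·2!·2!/5! = 1/30; Racah Σ t=0..0: t=0:+1/2 = 1/2; ⇒ 3j(1 1 2; 1 0 -1)² = 1/10, sgn -1
B: Δ = 0!·2!·2!/5! = 1/30; Racah Σ t=0..0: t=0:+1/4 = 1/4; ⇒ 3j(1 1 2; 1 -1 0)² = 1/30, sgn +1
I_A²/I_B² = (1/10)/(1/30) = 3/1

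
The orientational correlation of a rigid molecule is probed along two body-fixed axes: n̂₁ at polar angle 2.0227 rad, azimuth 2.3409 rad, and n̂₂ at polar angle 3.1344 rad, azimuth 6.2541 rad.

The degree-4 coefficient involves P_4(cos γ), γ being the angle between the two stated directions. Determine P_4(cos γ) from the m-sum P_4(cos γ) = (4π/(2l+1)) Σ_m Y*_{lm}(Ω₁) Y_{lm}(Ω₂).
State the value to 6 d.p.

Expand P_4 via completeness: Σ_{m} conj(Y_{4,m}) at Ω₁ times Y_{4,m} at Ω₂ —
  m=-4: (-0.289310+0.017722i) × (+0.000000+0.000000i) = -0.000000-0.000000i  (running Σ = -0.000000-0.000000i)
  m=-3: (-0.294002-0.268189i) × (-0.000000-0.000000i) = +0.000000+0.000000i  (running Σ = +0.000000+0.000000i)
  m=-2: (-0.002772-0.090604i) × (+0.000104+0.000006i) = +0.000000-0.000009i  (running Σ = +0.000000-0.000009i)
  m=-1: (-0.215458+0.222152i) × (-0.013604-0.000396i) = +0.003019-0.002937i  (running Σ = +0.003019-0.002946i)
  m=0: (-0.153175-0.000000i) × (+0.846065+0.000000i) = -0.129596-0.000000i  (running Σ = -0.126577-0.002946i)
  m=1: (+0.215458+0.222152i) × (+0.013604-0.000396i) = +0.003019+0.002937i  (running Σ = -0.123558-0.000009i)
  m=2: (-0.002772+0.090604i) × (+0.000104-0.000006i) = +0.000000+0.000009i  (running Σ = -0.123558+0.000000i)
  m=3: (+0.294002-0.268189i) × (+0.000000-0.000000i) = +0.000000-0.000000i  (running Σ = -0.123558-0.000000i)
  m=4: (-0.289310-0.017722i) × (+0.000000-0.000000i) = -0.000000+0.000000i  (running Σ = -0.123558-0.000000i)
Total Σ_m = -0.123558-0.000000i. Multiply by 1.396263: -0.172519-0.000000i. P_4(cos γ) = -0.172519

-0.172519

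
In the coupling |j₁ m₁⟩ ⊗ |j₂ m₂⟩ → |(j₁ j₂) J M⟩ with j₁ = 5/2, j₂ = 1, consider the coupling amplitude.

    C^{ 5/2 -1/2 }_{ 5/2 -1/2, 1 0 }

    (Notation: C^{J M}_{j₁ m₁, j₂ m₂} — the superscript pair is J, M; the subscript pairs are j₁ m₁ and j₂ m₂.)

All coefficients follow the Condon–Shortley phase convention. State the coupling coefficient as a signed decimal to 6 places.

√[6·1!4!1!/7! · 2!3!1!1!2!3!] = √(144/35)
  +(−1)^0/∏(0,1,3,1,1,0)! = 1/6  (running 1/6)
  +(−1)^1/∏(1,0,2,0,2,1)! = -1/4  (running -1/12)
⟨..|..⟩ = √(144/35)·(-1/12) = -0.169031

−√(1/35) ≈ -0.169031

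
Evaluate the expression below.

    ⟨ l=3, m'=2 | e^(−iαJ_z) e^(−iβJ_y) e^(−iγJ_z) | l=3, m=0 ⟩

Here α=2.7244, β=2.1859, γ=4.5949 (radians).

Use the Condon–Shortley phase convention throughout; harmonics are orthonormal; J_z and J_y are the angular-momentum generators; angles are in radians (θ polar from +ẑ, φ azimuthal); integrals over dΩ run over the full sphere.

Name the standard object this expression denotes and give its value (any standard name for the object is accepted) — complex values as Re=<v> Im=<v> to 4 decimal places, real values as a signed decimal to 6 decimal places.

Wigner D-matrix element, Re=-0.3540 Im=-0.3905

This is a Wigner D-matrix element — the rotation-matrix element ⟨l m'| R(α,β,γ) |l m⟩ in the angular-momentum basis.
First d^3_{2,0}(β=2.1859), then the phase factors e^{-i(2)α} and e^{-i(0)γ}:
c=cos(2.185900/2)=0.459868, s=sin(2.185900/2)=0.887987; N=√[120·1·6·6]=65.726707
k: max(0,(0)−(2))=0 … min(3+(0),3−(2))=1
  k=0: (−1)^2·65.7267/(12)·0.4599^4·0.8880^2 = +0.193155
  k=1: (−1)^3·65.7267/(12)·0.4599^2·0.8880^4 = -0.720201
d^3_{2,0}(2.1859) = +0.193155 -0.720201 = -0.527046
D = (+0.671633+0.740884i)·(-0.527046)·(+1.000000+0.000000i) = -0.353982-0.390480i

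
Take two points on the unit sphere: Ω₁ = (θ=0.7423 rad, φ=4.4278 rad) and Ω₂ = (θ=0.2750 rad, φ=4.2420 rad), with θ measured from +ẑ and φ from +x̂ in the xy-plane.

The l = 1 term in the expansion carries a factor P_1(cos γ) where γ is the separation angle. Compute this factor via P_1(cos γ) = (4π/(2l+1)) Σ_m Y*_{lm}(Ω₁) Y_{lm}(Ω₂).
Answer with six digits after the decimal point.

Addition theorem: P_1(cos γ) = (4π/3) Σ_m Y*_{lm}(Ω₁) Y_{lm}(Ω₂), m = −1…1:
  [-1]  conj(Y_{1,-1})(Ω₁) = (-0.065572, -0.224155) ; Y_{1,-1}(Ω₂) = (-0.042521, 0.083629) ; Δ = (0.021534, 0.004048)
  [+0]  conj(Y_{1,0})(Ω₁) = (0.360059, -0.000000) ; Y_{1,0}(Ω₂) = (0.470243, 0.000000) ; Δ = (0.169315, 0.000000)
  [+1]  conj(Y_{1,1})(Ω₁) = (0.065572, -0.224155) ; Y_{1,1}(Ω₂) = (0.042521, 0.083629) ; Δ = (0.021534, -0.004048)
Σ over m = (0.212383, 0.000000); ×(4π/3) → (0.889629, 0.000000). Real part: 0.889629

0.889629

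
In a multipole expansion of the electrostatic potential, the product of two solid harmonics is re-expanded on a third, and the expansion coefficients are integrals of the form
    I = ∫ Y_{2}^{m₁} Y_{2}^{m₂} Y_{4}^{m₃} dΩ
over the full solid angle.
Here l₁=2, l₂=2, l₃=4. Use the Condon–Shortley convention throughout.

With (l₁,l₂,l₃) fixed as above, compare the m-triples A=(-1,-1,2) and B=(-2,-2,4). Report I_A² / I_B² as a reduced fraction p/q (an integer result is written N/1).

l's match ⇒ only the (l;m) 3-j factors differ between A and B.
A: triangle coeff Δ(2,2,4) = 1/630; Σ_t [0,0]: t=0:+1/36 = 1/36; (3j)²=4/63 [(2 2 4; -1 -1 2)], sign=+1
B: triangle coeff Δ(2,2,4) = 1/630; Σ_t [0,0]: t=0:+1/576 = 1/576; (3j)²=1/9 [(2 2 4; -2 -2 4)], sign=+1
I_A²/I_B² = (4/63)/(1/9) = 4/7

4/7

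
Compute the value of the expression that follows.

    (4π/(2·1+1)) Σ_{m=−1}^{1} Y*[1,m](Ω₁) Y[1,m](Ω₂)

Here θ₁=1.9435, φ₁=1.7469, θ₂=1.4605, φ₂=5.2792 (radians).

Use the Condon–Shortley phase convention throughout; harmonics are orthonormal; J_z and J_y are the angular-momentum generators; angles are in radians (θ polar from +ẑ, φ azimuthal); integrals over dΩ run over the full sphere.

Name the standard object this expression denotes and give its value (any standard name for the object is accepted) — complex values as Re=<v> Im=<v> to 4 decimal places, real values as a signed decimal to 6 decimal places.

This sum is the spherical-harmonic addition theorem: it equals the Legendre polynomial P_l(cos γ) of the angle γ between the two directions.
Summing Y*_{l m}(θ₁,φ₁)·Y_{l m}(θ₂,φ₂) over m ∈ [−1, 1]; prefactor 4π/(2·1+1) = 4.188790:
  [-1]  conj(Y_{1,-1})(Ω₁) = -0.05637 + 0.31680j ; Y_{1,-1}(Ω₂) = 0.18438 + 0.28969j ; Δ = -0.10217 + 0.04208j
  [+0]  conj(Y_{1,0})(Ω₁) = -0.17792 + 0.00000j ; Y_{1,0}(Ω₂) = 0.05378 + 0.00000j ; Δ = -0.00957 + 0.00000j
  [+1]  conj(Y_{1,1})(Ω₁) = 0.05637 + 0.31680j ; Y_{1,1}(Ω₂) = -0.18438 + 0.28969j ; Δ = -0.10217 - 0.04208j
Σ over m = -0.21391 + 0.00000j; ×(4π/3) → -0.89601 + 0.00000j. Real part: -0.896008

Legendre polynomial (addition theorem), -0.896008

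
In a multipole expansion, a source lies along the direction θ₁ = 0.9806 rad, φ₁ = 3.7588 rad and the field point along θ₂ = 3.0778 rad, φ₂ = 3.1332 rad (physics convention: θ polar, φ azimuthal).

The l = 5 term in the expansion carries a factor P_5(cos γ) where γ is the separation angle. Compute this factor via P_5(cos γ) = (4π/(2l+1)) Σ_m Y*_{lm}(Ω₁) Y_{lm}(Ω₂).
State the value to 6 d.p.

-0.061617

Addition theorem: P_5(cos γ) = (4π/11) Σ_m Y*_{lm}(Ω₁) Y_{lm}(Ω₂), m = −5…5:
  m=-5: (0.183458, -0.010203) × (-0.000000, -0.000000) = (-0.000000, 0.000000)  (running Σ = (-0.000000, 0.000000))
  m=-4: (-0.304398, 0.242532) × (-0.000024, -0.000001) = (0.000008, -0.000006)  (running Σ = (0.000007, -0.000006))
  m=-3: (0.098287, -0.340744) × (-0.000714, -0.000018) = (-0.000076, 0.000241)  (running Σ = (-0.000069, 0.000236))
  m=-2: (-0.015224, -0.043538) × (-0.013661, -0.000229) = (0.000198, 0.000598)  (running Σ = (0.000129, 0.000834))
  m=-1: (0.286798, 0.203541) × (-0.161020, -0.001351) = (-0.045905, -0.033162)  (running Σ = (-0.045776, -0.032328))
  m=0: (-0.041460, -0.000000) × (-0.907259, 0.000000) = (0.037615, 0.000000)  (running Σ = (-0.008161, -0.032328))
  m=1: (-0.286798, 0.203541) × (0.161020, -0.001351) = (-0.045905, 0.033162)  (running Σ = (-0.054066, 0.000834))
  m=2: (-0.015224, 0.043538) × (-0.013661, 0.000229) = (0.000198, -0.000598)  (running Σ = (-0.053868, 0.000236))
  m=3: (-0.098287, -0.340744) × (0.000714, -0.000018) = (-0.000076, -0.000241)  (running Σ = (-0.053944, -0.000006))
  m=4: (-0.304398, -0.242532) × (-0.000024, 0.000001) = (0.000008, 0.000006)  (running Σ = (-0.053937, 0.000000))
  m=5: (-0.183458, -0.010203) × (0.000000, -0.000000) = (-0.000000, -0.000000)  (running Σ = (-0.053937, -0.000000))
Total Σ_m = (-0.053937, -0.000000). Multiply by 1.142397: (-0.061617, -0.000000). P_5(cos γ) = -0.061617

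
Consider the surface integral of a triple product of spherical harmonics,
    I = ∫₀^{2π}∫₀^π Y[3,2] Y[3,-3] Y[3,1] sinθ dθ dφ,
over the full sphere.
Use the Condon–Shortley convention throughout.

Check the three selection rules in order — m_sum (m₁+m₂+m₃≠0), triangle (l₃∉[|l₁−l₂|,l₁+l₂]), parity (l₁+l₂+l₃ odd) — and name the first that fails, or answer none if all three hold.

m₁+m₂+m₃ = 2 − 3 + 1 = 0  ✓
triangle: |3−3|=0 ≤ l₃=3 ≤ 3+3=6  ✓
parity: l₁+l₂+l₃ = 9 is odd  ✗

parity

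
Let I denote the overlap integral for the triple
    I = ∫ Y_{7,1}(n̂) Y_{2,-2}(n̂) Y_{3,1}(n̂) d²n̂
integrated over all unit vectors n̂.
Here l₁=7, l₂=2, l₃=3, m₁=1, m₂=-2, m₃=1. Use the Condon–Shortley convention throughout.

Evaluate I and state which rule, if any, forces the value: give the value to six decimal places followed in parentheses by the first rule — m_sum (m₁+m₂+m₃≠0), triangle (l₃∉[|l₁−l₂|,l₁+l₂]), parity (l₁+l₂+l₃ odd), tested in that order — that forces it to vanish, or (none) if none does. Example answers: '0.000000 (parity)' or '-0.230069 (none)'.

0.000000 (triangle)

|7−2|≤3≤7+2 violated ⇒ I = 0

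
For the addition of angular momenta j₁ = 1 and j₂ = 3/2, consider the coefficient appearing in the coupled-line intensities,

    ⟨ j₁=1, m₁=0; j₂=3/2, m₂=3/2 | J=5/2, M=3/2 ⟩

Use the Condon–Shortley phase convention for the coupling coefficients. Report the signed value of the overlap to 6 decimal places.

√[6·0!2!3!/6! · 1!1!3!0!4!1!] = √(72/5)
  +(−1)^0/∏(0,0,1,3,1,0)! = 1/6  (running 1/6)
⟨..|..⟩ = √(72/5)·(1/6) = +0.632456

+√(2/5) = +0.632456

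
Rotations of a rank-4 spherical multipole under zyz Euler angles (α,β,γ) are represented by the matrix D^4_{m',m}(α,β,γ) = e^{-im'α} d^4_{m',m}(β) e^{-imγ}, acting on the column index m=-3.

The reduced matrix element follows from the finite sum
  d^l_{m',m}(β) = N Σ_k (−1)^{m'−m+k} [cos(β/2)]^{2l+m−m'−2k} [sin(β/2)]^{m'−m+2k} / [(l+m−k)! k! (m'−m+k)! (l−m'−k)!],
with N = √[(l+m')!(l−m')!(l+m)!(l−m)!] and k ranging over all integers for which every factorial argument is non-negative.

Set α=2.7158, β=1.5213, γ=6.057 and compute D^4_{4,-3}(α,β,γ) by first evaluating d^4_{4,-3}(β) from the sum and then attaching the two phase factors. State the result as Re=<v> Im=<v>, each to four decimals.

Re=-0.0788 Im=-0.1296

Split into d^4_{4,-3}(β=1.5213) × two z-phases.
c=cos(1.521300/2)=0.724388, s=sin(1.521300/2)=0.689392; N=√[40320·1·1·5040]=14255.272709
k: max(0,(-3)−(4))=0 … min(4+(-3),4−(4))=0
  k=0: (−1)^7·14255.2727/(5040)·0.7244^1·0.6894^7 = -0.151629
d^4_{4,-3}(1.5213) = -0.151629
D = (-0.131988+0.991251i)·(-0.151629)·(+0.778480-0.627669i) = -0.078760-0.129569i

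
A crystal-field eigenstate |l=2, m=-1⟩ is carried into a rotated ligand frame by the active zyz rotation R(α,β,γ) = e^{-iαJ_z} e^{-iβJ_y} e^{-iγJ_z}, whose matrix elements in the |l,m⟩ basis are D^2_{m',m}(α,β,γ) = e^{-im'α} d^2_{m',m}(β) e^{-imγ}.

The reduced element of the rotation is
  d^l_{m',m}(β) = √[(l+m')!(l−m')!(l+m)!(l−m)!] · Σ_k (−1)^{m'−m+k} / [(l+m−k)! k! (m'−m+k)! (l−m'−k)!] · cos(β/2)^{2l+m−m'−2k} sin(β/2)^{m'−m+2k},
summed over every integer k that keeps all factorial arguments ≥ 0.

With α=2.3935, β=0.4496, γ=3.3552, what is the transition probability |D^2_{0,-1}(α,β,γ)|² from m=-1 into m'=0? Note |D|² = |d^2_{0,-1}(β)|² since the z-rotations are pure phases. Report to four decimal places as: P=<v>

First d^2_{0,-1}(β=0.4496), then the phase factors e^{-i(0)α} and e^{-i(-1)γ}:
c=cos(0.449600/2)=0.974839, s=sin(0.449600/2)=0.222911; N=√[2·2·1·6]=4.898979
k∈{0,1} keeps every argument non-negative
  k=0: (−1)^1·4.8990/(2)·0.9748^3·0.2229^1 = -0.505832
  k=1: (−1)^2·4.8990/(2)·0.9748^1·0.2229^3 = +0.026449
d^2_{0,-1}(0.4496) = -0.505832 +0.026449 = -0.479383
|D^2_{0,-1}|² = |d^2_{0,-1}(β)|² = (-0.479383)² = 0.229808 (the z-rotation phases have unit modulus)

P=0.2298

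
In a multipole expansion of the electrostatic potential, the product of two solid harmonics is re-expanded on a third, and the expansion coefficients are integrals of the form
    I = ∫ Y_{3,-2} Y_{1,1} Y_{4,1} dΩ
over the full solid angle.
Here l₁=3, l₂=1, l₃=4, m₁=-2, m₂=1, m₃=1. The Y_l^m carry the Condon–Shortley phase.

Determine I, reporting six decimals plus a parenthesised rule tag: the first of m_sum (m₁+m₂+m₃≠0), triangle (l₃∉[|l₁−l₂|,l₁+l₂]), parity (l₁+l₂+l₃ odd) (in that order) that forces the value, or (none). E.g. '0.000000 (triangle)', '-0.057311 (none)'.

-0.106622 (none)

m-sum 0 ✓  L=8 even ✓  2≤4≤4 ✓
Π(2lᵢ+1) = 7×3×9 = 189
triangle coeff Δ(3,1,4) = 1/252
Σ_t [0,0]: t=0:+1/36 = 1/36
(3j)²=4/63 [(3 1 4; 0 0 0)], sign=+1
Σ_t [0,0]: t=0:+1/240 = 1/240
(3j)²=1/84 [(3 1 4; -2 1 1)], sign=-1
⇒ 4πI² = 1/7
I = (-1)√(1/7/(4π)) = -0.10662181
No selection rule forces the value: the integral is nonzero (none).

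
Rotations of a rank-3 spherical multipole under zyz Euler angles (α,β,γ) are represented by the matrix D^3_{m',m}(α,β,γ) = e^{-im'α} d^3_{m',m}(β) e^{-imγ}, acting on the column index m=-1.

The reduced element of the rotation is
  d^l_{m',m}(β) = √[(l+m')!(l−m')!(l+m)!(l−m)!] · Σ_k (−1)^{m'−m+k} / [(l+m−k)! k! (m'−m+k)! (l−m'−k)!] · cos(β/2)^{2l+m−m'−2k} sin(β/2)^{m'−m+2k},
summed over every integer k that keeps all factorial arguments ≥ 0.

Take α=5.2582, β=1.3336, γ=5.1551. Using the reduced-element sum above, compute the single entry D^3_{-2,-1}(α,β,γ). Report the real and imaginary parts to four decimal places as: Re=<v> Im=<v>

Re=0.1399 Im=-0.0051

D^3_{-2,-1}(5.2582,1.3336,5.1551) = e^{-i·-2·5.2582}·d^3_{-2,-1}(1.3336)·e^{-i·-1·5.1551}. Compute d first:
c=cos(1.333600/2)=0.785805, s=sin(1.333600/2)=0.618475; N=√[1·120·2·24]=75.894664
The bounds max(0,m−m')=1 and min(l+m,l−m')=2 give 2 terms
  k=1: (−1)^0·75.8947/(24)·0.7858^5·0.6185^1 = +0.585997
  k=2: (−1)^1·75.8947/(12)·0.7858^3·0.6185^3 = -0.726005
d^3_{-2,-1}(1.3336) = +0.585997 -0.726005 = -0.140008
Phases: e^{-i·(-2)·5.2582}=-0.461047-0.887376i, e^{-i·(-1)·5.1551}=+0.428391-0.903594i ⇒ D=+0.139915-0.005104i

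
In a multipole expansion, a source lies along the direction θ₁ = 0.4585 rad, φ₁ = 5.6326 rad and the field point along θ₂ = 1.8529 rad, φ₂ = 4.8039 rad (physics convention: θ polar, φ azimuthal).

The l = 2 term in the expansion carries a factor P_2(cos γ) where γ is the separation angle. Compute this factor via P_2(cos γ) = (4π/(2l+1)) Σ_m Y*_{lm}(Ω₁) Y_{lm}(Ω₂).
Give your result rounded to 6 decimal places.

-0.497871

Term-by-term m-sum for l=2 (normalisation 4π/5 = 2.513274):
  m=-2: (0.020156, -0.072936) × (-0.350389, 0.064855) = (-0.002332, 0.026863)  (running Σ = (-0.002332, 0.026863))
  m=-1: (0.243984, -0.185703) × (-0.018876, -0.205694) = (-0.042804, -0.046681)  (running Σ = (-0.045136, -0.019817))
  m=0: (0.445430, -0.000000) × (-0.242069, 0.000000) = (-0.107825, 0.000000)  (running Σ = (-0.152961, -0.019817))
  m=1: (-0.243984, -0.185703) × (0.018876, -0.205694) = (-0.042804, 0.046681)  (running Σ = (-0.195764, 0.026863))
  m=2: (0.020156, 0.072936) × (-0.350389, -0.064855) = (-0.002332, -0.026863)  (running Σ = (-0.198096, 0.000000))
Total Σ_m = (-0.198096, 0.000000). Multiply by 2.513274: (-0.497871, 0.000000). P_2(cos γ) = -0.497871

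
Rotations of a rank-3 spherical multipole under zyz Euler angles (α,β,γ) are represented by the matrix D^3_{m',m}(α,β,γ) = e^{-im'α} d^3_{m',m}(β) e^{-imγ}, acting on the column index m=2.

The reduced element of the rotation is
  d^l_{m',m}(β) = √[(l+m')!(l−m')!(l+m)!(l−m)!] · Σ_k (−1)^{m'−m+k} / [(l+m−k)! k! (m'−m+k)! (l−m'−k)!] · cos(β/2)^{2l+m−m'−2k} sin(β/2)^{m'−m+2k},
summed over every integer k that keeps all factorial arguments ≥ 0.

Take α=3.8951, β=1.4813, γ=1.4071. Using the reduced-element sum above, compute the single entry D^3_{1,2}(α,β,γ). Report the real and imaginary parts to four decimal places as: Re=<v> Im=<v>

Re=-0.2858 Im=0.1297

Split into d^3_{1,2}(β=1.4813) × two z-phases.
c=cos(1.481300/2)=0.738030, s=sin(1.481300/2)=0.674768; N=√[24·2·120·1]=75.894664
Admissible k: 1..2 (factorial args all ≥0)
  k=1: (−1)^0·75.8947/(24)·0.7380^5·0.6748^1 = +0.467224
  k=2: (−1)^1·75.8947/(12)·0.7380^3·0.6748^3 = -0.781115
d^3_{1,2}(1.4813) = +0.467224 -0.781115 = -0.313892
D = (-0.729294+0.684201i)·(-0.313892)·(-0.946884-0.321575i) = -0.285823+0.129743i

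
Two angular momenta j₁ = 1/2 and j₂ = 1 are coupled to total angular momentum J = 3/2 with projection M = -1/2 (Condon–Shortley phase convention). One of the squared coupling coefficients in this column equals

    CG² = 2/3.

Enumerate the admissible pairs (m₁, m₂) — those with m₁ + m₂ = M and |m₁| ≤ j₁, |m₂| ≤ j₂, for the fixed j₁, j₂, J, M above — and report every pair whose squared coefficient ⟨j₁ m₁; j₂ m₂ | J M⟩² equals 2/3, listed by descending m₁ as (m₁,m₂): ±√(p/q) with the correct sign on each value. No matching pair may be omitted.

(-1/2,0): +√(2/3)

Admissible pairs with m₁+m₂ = M = -1/2: (-1/2,0), (1/2,-1)
  (m₁,m₂)=(1/2,-1): CG² = 1/3, CG = +√(1/3)
  (m₁,m₂)=(-1/2,0): CG² = 2/3, CG = +√(2/3)   ← matches the target
Pairs with CG² = 2/3: (-1/2,0): +√(2/3)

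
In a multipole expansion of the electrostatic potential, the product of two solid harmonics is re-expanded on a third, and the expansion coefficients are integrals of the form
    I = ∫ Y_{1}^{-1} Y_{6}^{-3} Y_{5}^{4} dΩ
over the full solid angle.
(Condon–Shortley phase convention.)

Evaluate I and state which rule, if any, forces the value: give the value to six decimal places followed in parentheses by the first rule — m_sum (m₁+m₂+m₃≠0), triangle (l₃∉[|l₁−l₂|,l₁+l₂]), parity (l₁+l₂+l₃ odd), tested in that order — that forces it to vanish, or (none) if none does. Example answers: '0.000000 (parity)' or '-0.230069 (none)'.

Rules hold: Σm=0, L=12 even, 5≤5≤7.
N = 3·13·11 = 429
Δ = 2!·0!·10!/13! = 1/858
Racah Σ t=1..1: t=1:−1/14400 = -1/14400
⇒ 3j(1 6 5; 0 0 0)² = 6/143, sgn +1
Racah Σ t=2..2: t=2:+1/725760 = 1/725760
⇒ 3j(1 6 5; -1 -3 4)² = 1/286, sgn -1
4πI² = N·(3j₀)²·(3jₘ)² = 9/143
I = -1·√(0.0629371/4π) = -0.07076985
No selection rule forces the value: the integral is nonzero (none).

-0.070770 (none)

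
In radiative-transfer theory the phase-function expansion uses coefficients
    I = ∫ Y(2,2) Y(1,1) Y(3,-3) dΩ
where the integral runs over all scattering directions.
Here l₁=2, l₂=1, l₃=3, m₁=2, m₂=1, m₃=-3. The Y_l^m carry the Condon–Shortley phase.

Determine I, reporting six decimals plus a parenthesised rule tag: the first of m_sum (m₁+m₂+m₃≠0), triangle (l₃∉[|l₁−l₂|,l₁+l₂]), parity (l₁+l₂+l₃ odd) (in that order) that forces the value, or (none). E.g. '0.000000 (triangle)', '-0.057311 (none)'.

-0.319865 (none)

Rules hold: Σm=0, L=6 even, 1≤3≤3.
N = 5·3·7 = 105
Δ = 0!·4!·2!/7! = 1/105
Racah Σ t=0..0: t=0:+1/4 = 1/4
⇒ 3j(2 1 3; 0 0 0)² = 3/35, sgn -1
Racah Σ t=0..0: t=0:+1/48 = 1/48
⇒ 3j(2 1 3; 2 1 -3)² = 1/7, sgn +1
4πI² = N·(3j₀)²·(3jₘ)² = 9/7
I = -1·√(1.28571/4π) = -0.31986543
No selection rule forces the value: the integral is nonzero (none).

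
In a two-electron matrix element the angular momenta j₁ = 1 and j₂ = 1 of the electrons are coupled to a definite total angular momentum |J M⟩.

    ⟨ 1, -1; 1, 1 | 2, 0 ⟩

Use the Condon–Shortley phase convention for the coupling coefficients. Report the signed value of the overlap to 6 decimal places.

+0.408248

j₁+j₂−J=0  J+j₁−j₂=2  J−j₁+j₂=2  j₁+j₂+J+1=5
(j₁±m₁, j₂±m₂, J±M) = (0,2,2,0,2,2)
P² = 8/3
sum k=0..0:
  [0] +1/4 = 1/4
S = 1/4
C² = P²·S² = 1/6 ; C = +0.408248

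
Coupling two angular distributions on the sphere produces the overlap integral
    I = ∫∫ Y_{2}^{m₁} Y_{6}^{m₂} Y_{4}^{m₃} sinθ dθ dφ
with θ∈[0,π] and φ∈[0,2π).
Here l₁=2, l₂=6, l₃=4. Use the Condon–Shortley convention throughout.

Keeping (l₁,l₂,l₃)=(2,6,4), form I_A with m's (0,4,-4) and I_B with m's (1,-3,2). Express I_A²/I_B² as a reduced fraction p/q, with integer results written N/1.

l's match ⇒ only the (l;m) 3-j factors differ between A and B.
A: triangle coeff Δ(2,6,4) = 1/6435; Σ_t [2,2]: t=2:+1/161280 = 1/161280; (3j)²=1/143 [(2 6 4; 0 4 -4)], sign=+1
B: triangle coeff Δ(2,6,4) = 1/6435; Σ_t [1,1]: t=1:−1/8640 = -1/8640; (3j)²=28/715 [(2 6 4; 1 -3 2)], sign=-1
I_A²/I_B² = (1/143)/(28/715) = 5/28

5/28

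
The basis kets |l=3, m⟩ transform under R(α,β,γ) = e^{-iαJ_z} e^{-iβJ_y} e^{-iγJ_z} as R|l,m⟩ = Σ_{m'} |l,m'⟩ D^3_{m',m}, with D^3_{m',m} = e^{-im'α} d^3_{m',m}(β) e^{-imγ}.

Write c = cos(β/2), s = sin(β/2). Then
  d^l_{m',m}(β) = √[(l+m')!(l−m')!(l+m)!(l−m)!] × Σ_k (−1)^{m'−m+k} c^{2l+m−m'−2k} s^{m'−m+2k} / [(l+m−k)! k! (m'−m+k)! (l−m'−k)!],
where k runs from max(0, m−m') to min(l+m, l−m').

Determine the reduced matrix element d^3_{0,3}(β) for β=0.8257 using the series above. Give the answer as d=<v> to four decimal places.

d=0.2220

d^3_{0,3}(β=0.8257) via the finite sum:
With c≡cos(β/2)=0.915981 and s≡sin(β/2)=0.401221, N=[6·6·720·1]^{1/2}=160.996894
The bounds max(0,m−m')=3 and min(l+m,l−m')=3 give 1 term
  k=3: (−1)^0·160.9969/(36)·0.9160^3·0.4012^3 = +0.221987
d^3_{0,3}(0.8257) = +0.221987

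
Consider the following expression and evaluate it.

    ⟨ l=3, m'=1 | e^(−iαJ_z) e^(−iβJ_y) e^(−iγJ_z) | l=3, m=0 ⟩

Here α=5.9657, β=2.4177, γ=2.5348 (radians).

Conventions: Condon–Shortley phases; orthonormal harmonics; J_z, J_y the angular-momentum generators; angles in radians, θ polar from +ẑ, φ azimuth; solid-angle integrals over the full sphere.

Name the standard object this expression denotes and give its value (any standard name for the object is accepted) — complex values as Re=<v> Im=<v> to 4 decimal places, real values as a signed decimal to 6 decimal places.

Wigner D-matrix element, Re=-0.4923 Im=-0.1618

This is a Wigner D-matrix element — the rotation-matrix element ⟨l m'| R(α,β,γ) |l m⟩ in the angular-momentum basis.
First d^3_{1,0}(β=2.4177), then the phase factors e^{-i(1)α} and e^{-i(0)γ}:
With c≡cos(β/2)=0.354095 and s≡sin(β/2)=0.935209, N=[24·2·6·6]^{1/2}=41.569219
k: max(0,(0)−(1))=0 … min(3+(0),3−(1))=2
  k=0: (−1)^1·41.5692/(12)·0.3541^5·0.9352^1 = -0.018034
  k=1: (−1)^2·41.5692/(4)·0.3541^3·0.9352^3 = +0.377397
  k=2: (−1)^3·41.5692/(12)·0.3541^1·0.9352^5 = -0.877516
d^3_{1,0}(2.4177) = -0.018034 +0.377397 -0.877516 = -0.518153
Phases: e^{-i·(1)·5.9657}=+0.950023+0.312179i, e^{-i·(0)·2.5348}=+1.000000+0.000000i ⇒ D=-0.492258-0.161756i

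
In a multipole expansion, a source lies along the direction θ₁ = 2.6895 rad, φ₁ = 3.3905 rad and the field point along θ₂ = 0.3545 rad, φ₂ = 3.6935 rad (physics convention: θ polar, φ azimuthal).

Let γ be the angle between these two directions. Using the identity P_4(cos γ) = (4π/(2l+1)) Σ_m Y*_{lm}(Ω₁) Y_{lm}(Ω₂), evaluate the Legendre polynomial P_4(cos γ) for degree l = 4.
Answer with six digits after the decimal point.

Addition theorem: P_4(cos γ) = (4π/9) Σ_m Y*_{lm}(Ω₁) Y_{lm}(Ω₂), m = −4…4:
  m=-4: Y*=(0.008767, 0.013523)  Y=(-0.003821, -0.005166)  product (0.000036, -0.000097)
  m=-3: Y*=(0.068889, 0.063756)  Y=(0.004165, 0.048920)  product (-0.002832, 0.003636)
  m=-2: Y*=(0.261617, 0.142180)  Y=(0.093572, -0.185595)  product (0.050868, -0.035251)
  m=-1: Y*=(0.480013, 0.122009)  Y=(-0.413954, 0.254885)  product (-0.229802, 0.071842)
  m=+0: Y*=(0.173613, -0.000000)  Y=(0.390181, 0.000000)  product (0.067741, 0.000000)
  m=+1: Y*=(-0.480013, 0.122009)  Y=(0.413954, 0.254885)  product (-0.229802, -0.071842)
  m=+2: Y*=(0.261617, -0.142180)  Y=(0.093572, 0.185595)  product (0.050868, 0.035251)
  m=+3: Y*=(-0.068889, 0.063756)  Y=(-0.004165, 0.048920)  product (-0.002832, -0.003636)
  m=+4: Y*=(0.008767, -0.013523)  Y=(-0.003821, 0.005166)  product (0.000036, 0.000097)
Accumulated sum (-0.295719, 0.000000); after 4π/(2l+1) scaling, (-0.412901, 0.000000) ⇒ P_4 = -0.412901

-0.412901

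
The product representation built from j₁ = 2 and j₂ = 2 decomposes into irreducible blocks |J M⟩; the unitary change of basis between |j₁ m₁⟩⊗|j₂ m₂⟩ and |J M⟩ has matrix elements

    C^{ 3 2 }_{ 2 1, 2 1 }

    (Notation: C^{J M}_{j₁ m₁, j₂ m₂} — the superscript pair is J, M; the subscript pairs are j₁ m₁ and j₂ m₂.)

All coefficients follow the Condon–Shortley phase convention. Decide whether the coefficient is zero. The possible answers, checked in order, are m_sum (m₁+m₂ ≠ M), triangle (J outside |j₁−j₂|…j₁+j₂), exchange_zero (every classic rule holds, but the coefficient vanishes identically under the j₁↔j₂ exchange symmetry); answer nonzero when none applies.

m-sum: m₁+m₂ = 1+1 = 2, M = 2  ✓
triangle: |j₁−j₂| = 0 ≤ J = 3 ≤ j₁+j₂ = 4  ✓
exchange: j₁=j₂ and m₁=m₂, and (−1)^(j₁+j₂−J) = (−1)^1 = −1 forces ⟨j₁m₁;j₂m₂|JM⟩ = −⟨j₂m₂;j₁m₁|JM⟩ = −⟨j₁m₁;j₂m₂|JM⟩ ⇒ the coefficient vanishes identically
Racah sum check: Σ_k collapses to 0 ⇒ CG = 0

exchange_zero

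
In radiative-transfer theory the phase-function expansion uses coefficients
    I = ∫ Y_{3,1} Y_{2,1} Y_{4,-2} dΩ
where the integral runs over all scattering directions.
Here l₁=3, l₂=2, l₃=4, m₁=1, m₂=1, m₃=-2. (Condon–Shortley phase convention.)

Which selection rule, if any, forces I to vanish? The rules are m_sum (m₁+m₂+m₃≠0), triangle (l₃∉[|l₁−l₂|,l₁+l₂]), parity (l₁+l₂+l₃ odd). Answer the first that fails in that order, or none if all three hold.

azimuthal sum: 1 + 1 − 2 = 0  ✓
1 ≤ 4 ≤ 5 (triangle on l)  ✓
L = 3 + 2 + 4 = 9 (odd)  ✗

parity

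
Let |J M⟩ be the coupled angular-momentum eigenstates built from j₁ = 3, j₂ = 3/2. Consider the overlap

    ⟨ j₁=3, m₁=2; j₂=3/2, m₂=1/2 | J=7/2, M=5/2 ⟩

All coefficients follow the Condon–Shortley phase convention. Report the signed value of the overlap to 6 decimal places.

+0.377964

√[8·1!5!2!/9! · 5!1!2!1!6!1!] = √(6400/7)
  +(−1)^0/∏(0,1,1,2,4,0)! = 1/48  (running 1/48)
  +(−1)^1/∏(1,0,0,1,5,1)! = -1/120  (running 1/80)
⟨..|..⟩ = √(6400/7)·(1/80) = +0.377964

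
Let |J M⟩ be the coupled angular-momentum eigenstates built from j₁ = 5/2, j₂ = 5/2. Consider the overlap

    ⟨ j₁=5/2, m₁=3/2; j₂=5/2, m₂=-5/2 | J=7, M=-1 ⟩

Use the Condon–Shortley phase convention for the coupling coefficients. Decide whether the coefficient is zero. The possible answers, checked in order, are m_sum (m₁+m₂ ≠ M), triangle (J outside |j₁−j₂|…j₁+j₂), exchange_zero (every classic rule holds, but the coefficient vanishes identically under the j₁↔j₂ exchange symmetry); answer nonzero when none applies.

triangle

m-sum: m₁+m₂ = 3/2+(-5/2) = -1, M = -1  ✓
triangle: need |j₁−j₂| ≤ J ≤ j₁+j₂, i.e. J ∈ [0, 5]; J = 7 is outside ✗ ⇒ coefficient is 0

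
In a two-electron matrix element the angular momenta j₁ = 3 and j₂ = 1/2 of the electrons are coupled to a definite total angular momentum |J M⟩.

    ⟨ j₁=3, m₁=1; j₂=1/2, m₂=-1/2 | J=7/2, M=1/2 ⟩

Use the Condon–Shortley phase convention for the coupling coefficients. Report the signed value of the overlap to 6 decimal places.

triangle: 0!·6!·1!/8! = 720/40320
(j±m)!: 4!·2!·0!·1!·4!·3! = 6912
prefactor² = (2J+1)·Δ·N² = 6912/7
  k=0: +1/(0!·0!·2!·0!·4!·1!) = 1/48
Σ = 1/48  ⇒  CG² = 6912/7·(1/48)² = 3/7
CG = +√(3/7) = +0.654654

+√(3/7) = +0.654654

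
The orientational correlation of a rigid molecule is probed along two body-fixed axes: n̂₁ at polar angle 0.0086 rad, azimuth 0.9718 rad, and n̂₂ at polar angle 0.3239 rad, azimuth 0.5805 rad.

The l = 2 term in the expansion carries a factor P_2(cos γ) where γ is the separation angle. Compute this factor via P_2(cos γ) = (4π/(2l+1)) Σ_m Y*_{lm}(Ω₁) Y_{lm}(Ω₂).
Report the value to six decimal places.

Summing Y*_{l m}(θ₁,φ₁)·Y_{l m}(θ₂,φ₂) over m ∈ [−2, 2]; prefactor 4π/(2·2+1) = 2.513274:
  term(m=-2) = 0.00000 + 0.00000j   from Y*(Ω₁)=-0.00001 + 0.00003j, Y(Ω₂)=0.01559 - 0.03589j
  term(m=-1) = 0.00143 + 0.00059j   from Y*(Ω₁)=0.00375 + 0.00549j, Y(Ω₂)=0.19491 - 0.12784j
  term(m=+0) = 0.33739 + 0.00000j   from Y*(Ω₁)=0.63071 + 0.00000j, Y(Ω₂)=0.53494 + 0.00000j
  term(m=+1) = 0.00143 - 0.00059j   from Y*(Ω₁)=-0.00375 + 0.00549j, Y(Ω₂)=-0.19491 - 0.12784j
  term(m=+2) = 0.00000 - 0.00000j   from Y*(Ω₁)=-0.00001 - 0.00003j, Y(Ω₂)=0.01559 + 0.03589j
Accumulated sum 0.34026 + 0.00000j; after 4π/(2l+1) scaling, 0.85517 + 0.00000j ⇒ P_2 = 0.855165

0.855165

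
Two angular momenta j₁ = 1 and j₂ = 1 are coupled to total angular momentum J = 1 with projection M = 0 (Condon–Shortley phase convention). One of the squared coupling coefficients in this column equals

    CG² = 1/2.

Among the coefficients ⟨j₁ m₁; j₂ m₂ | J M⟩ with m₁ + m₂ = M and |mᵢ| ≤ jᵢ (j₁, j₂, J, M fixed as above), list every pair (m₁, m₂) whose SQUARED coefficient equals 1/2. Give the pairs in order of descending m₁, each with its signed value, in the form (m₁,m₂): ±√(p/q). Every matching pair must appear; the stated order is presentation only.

(1,-1): +√(1/2); (-1,1): −√(1/2)

Admissible pairs with m₁+m₂ = M = 0: (-1,1), (0,0), (1,-1)
  (m₁,m₂)=(1,-1): CG² = 1/2, CG = +√(1/2)   ← matches the target
  (m₁,m₂)=(0,0): CG² = 0/1, CG = 0
  (m₁,m₂)=(-1,1): CG² = 1/2, CG = −√(1/2)   ← matches the target
Pairs with CG² = 1/2: (1,-1): +√(1/2); (-1,1): −√(1/2)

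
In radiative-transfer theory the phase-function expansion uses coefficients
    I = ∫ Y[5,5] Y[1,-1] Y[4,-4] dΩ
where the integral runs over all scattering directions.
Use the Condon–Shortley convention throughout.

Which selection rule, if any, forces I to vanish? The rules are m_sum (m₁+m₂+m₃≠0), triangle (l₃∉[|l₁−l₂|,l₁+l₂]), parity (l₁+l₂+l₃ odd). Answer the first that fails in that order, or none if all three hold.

none

azimuthal sum: 5 − 1 − 4 = 0  ✓
4 ≤ 4 ≤ 6 (triangle on l)  ✓
L = 5 + 1 + 4 = 10 (even)  ✓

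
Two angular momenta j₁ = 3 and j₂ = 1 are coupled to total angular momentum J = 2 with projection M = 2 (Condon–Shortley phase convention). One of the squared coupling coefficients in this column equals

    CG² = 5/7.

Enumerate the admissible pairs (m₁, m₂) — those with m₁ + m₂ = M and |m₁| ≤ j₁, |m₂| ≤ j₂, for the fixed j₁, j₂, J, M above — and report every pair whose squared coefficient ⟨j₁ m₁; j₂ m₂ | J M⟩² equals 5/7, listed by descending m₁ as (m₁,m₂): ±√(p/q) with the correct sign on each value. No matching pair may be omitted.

(3,-1): +√(5/7)

Admissible pairs with m₁+m₂ = M = 2: (1,1), (2,0), (3,-1)
  (m₁,m₂)=(3,-1): CG² = 5/7, CG = +√(5/7)   ← matches the target
  (m₁,m₂)=(2,0): CG² = 5/21, CG = −√(5/21)
  (m₁,m₂)=(1,1): CG² = 1/21, CG = +√(1/21)
Pairs with CG² = 5/7: (3,-1): +√(5/7)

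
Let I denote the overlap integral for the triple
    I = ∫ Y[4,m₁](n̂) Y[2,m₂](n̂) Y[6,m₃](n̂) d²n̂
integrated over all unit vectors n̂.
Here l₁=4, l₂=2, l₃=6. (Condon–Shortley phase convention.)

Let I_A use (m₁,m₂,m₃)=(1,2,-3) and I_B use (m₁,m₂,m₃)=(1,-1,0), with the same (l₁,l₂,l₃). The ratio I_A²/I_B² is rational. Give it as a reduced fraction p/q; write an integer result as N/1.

Shared (l₁,l₂,l₃)=(4,2,6): N and (l;000)² cancel in I_A²/I_B².
A: Δ = 0!·8!·4!/13! = 1/6435; Racah Σ t=0..0: t=0:+1/17280 = 1/17280; ⇒ 3j(4 2 6; 1 2 -3)² = 14/715, sgn -1
B: Δ = 0!·8!·4!/13! = 1/6435; Racah Σ t=0..0: t=0:+1/4320 = 1/4320; ⇒ 3j(4 2 6; 1 -1 0)² = 8/429, sgn +1
I_A²/I_B² = (14/715)/(8/429) = 21/20

21/20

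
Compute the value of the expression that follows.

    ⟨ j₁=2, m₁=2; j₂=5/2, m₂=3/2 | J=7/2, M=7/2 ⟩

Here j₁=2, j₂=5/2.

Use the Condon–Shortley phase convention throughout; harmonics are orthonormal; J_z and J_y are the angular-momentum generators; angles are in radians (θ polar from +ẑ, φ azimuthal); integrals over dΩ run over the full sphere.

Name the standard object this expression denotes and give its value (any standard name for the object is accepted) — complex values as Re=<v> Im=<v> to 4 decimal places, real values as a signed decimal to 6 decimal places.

Clebsch–Gordan coefficient, +√(4/9) ≈ +0.666667

This is a Clebsch–Gordan (vector-coupling) coefficient.
j₁+j₂−J=1  J+j₁−j₂=3  J−j₁+j₂=4  j₁+j₂+J+1=9
(j₁±m₁, j₂±m₂, J±M) = (4,0,4,1,7,0)
P² = 9216
sum k=0..0:
  [0] +1/144 = 1/144
S = 1/144
C² = P²·S² = 4/9 ; C = +0.666667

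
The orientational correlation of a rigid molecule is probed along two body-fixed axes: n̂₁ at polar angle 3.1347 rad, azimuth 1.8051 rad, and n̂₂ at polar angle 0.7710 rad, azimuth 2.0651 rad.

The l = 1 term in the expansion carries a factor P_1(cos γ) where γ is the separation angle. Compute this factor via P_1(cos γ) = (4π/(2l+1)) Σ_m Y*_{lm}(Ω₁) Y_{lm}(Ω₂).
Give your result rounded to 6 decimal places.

-0.712555

Summing Y*_{l m}(θ₁,φ₁)·Y_{l m}(θ₂,φ₂) over m ∈ [−1, 1]; prefactor 4π/(2·1+1) = 4.188790:
  [-1]  conj(Y_{1,-1})(Ω₁) = -0.000553+0.002316i ; Y_{1,-1}(Ω₂) = -0.114220-0.211940i ; Δ = +0.000554-0.000147i
  [+0]  conj(Y_{1,0})(Ω₁) = -0.488591-0.000000i ; Y_{1,0}(Ω₂) = +0.350433+0.000000i ; Δ = -0.171218-0.000000i
  [+1]  conj(Y_{1,1})(Ω₁) = +0.000553+0.002316i ; Y_{1,1}(Ω₂) = +0.114220-0.211940i ; Δ = +0.000554+0.000147i
Σ over m = -0.170110+0.000000i; ×(4π/3) → -0.712555+0.000000i. Real part: -0.712555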